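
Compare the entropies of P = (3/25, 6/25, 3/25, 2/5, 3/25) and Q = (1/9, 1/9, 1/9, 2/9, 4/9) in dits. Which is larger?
P

Computing entropies in dits:
H(P) = 0.6394
H(Q) = 0.6198

Distribution P has higher entropy.

Intuition: The distribution closer to uniform (more spread out) has higher entropy.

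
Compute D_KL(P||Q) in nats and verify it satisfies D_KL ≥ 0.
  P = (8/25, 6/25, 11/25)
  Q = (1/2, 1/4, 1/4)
0.0961 nats

KL divergence satisfies the Gibbs inequality: D_KL(P||Q) ≥ 0 for all distributions P, Q.

D_KL(P||Q) = Σ p(x) log(p(x)/q(x))
Term by term:
  x=0: 8/25 × log_e[(8/25)/(1/2)] = -0.1428
  x=1: 6/25 × log_e[(6/25)/(1/4)] = -0.0098
  x=2: 11/25 × log_e[(11/25)/(1/4)] = 0.2487
D_KL(P||Q) = 0.0961 nats

D_KL(P||Q) = 0.0961 ≥ 0 ✓

This non-negativity is a fundamental property: relative entropy cannot be negative because it measures how different Q is from P.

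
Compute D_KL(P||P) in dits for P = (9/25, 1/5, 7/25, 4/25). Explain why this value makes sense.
0.0000 dits

KL divergence satisfies the Gibbs inequality: D_KL(P||Q) ≥ 0 for all distributions P, Q.

D_KL(P||Q) = Σ p(x) log(p(x)/q(x))
Each term is p(x) × log_10(p(x)/p(x)) = p(x) × log_10(1) = 0, so the sum is 0.
D_KL(P||Q) = 0.0000 dits

When P = Q, the KL divergence is exactly 0, as there is no 'divergence' between identical distributions.

This non-negativity is a fundamental property: relative entropy cannot be negative because it measures how different Q is from P.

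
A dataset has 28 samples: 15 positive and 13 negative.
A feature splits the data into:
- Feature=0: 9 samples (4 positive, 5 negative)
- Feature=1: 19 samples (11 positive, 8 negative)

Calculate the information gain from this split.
0.0114 bits

Information Gain = H(Y) - H(Y|Feature)

Before split:
P(positive) = 15/28 = 0.5357
H(Y) = 0.9963 bits

After split:
Feature=0: H = 0.9911 bits (weight = 9/28)
Feature=1: H = 0.9819 bits (weight = 19/28)
H(Y|Feature) = (9/28)×0.9911 + (19/28)×0.9819 = 0.9849 bits

Information Gain = 0.9963 - 0.9849 = 0.0114 bits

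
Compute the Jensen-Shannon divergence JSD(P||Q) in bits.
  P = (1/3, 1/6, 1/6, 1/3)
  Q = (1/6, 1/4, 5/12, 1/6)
0.0868 bits

Jensen-Shannon divergence is:
JSD(P||Q) = 0.5 × D_KL(P||M) + 0.5 × D_KL(Q||M)
where M = 0.5 × (P + Q) is the mixture distribution.

M = 0.5 × (1/3, 1/6, 1/6, 1/3) + 0.5 × (1/6, 1/4, 5/12, 1/6) = (1/4, 5/24, 7/24, 1/4)

D_KL(P||M) = 0.0885 bits
D_KL(Q||M) = 0.0852 bits

JSD(P||Q) = 0.5 × 0.0885 + 0.5 × 0.0852 = 0.0868 bits

Unlike KL divergence, JSD is symmetric and bounded: 0 ≤ JSD ≤ log(2).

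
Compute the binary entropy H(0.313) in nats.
0.6215 nats

The binary entropy function is:
H(p) = -p log(p) - (1-p) log(1-p)

H(0.313) = -0.313 × log_e(0.313) - 0.687 × log_e(0.687)
H(0.313) = 0.6215 nats

Note: Binary entropy is maximized at p=0.5 (H=1 bit) and minimized at p=0 or p=1 (H=0).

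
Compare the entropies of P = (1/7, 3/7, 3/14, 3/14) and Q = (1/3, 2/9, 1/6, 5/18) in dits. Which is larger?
Q

Computing entropies in dits:
H(P) = 0.5651
H(Q) = 0.5884

Distribution Q has higher entropy.

Intuition: The distribution closer to uniform (more spread out) has higher entropy.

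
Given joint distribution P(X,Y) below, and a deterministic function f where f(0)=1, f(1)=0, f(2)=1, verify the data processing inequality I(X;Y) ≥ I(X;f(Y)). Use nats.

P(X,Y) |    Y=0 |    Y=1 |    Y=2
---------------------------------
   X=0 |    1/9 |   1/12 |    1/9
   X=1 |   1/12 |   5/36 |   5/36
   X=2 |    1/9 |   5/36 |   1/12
I(X;Y) = 0.0164, I(X;f(Y)) = 0.0080, inequality holds: 0.0164 ≥ 0.0080

Data Processing Inequality: For any Markov chain X → Y → Z, we have I(X;Y) ≥ I(X;Z).

Here Z = f(Y) is a deterministic function of Y, forming X → Y → Z.

Original I(X;Y) = 0.0164 nats

After applying f:
P(X,Z) where Z=f(Y):
- P(X,Z=0) = P(X,Y=1)
- P(X,Z=1) = P(X,Y=0) + P(X,Y=2)

I(X;Z) = I(X;f(Y)) = 0.0080 nats

Verification: 0.0164 ≥ 0.0080 ✓

Information cannot be created by processing; the function f can only lose information about X.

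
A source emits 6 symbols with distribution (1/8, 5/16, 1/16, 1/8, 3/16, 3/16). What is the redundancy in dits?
0.0466 dits

Redundancy measures how far a source is from maximum entropy:
R = H_max - H(X)

Maximum entropy for 6 symbols: H_max = log_10(6) = 0.7782 dits
Actual entropy: H(X) = 0.7315 dits
Redundancy: R = 0.7782 - 0.7315 = 0.0466 dits

This redundancy represents potential for compression: the source could be compressed by 0.0466 dits per symbol.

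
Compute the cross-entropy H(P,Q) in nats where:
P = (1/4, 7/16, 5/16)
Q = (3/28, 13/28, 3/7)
1.1589 nats

Cross-entropy: H(P,Q) = -Σ p(x) log q(x)

Alternatively: H(P,Q) = H(P) + D_KL(P||Q)
H(P) = 1.0717 nats
D_KL(P||Q) = 0.0871 nats

H(P,Q) = 1.0717 + 0.0871 = 1.1589 nats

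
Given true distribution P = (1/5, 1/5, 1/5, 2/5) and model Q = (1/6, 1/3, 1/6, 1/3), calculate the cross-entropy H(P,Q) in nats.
1.3759 nats

Cross-entropy: H(P,Q) = -Σ p(x) log q(x)

Alternatively: H(P,Q) = H(P) + D_KL(P||Q)
H(P) = 1.3322 nats
D_KL(P||Q) = 0.0437 nats

H(P,Q) = 1.3322 + 0.0437 = 1.3759 nats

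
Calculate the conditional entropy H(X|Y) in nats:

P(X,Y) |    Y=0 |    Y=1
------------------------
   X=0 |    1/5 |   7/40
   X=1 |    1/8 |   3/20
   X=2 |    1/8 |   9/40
1.0788 nats

Using the chain rule: H(X|Y) = H(X,Y) - H(Y)

First, compute H(X,Y) = 1.7670 nats

Marginal P(Y) = (9/20, 11/20)
H(Y) = 0.6881 nats

H(X|Y) = H(X,Y) - H(Y) = 1.7670 - 0.6881 = 1.0788 nats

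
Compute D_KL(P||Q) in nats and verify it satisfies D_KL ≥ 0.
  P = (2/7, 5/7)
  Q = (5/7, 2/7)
0.3927 nats

KL divergence satisfies the Gibbs inequality: D_KL(P||Q) ≥ 0 for all distributions P, Q.

D_KL(P||Q) = Σ p(x) log(p(x)/q(x))
Term by term:
  x=0: 2/7 × log_e[(2/7)/(5/7)] = -0.2618
  x=1: 5/7 × log_e[(5/7)/(2/7)] = 0.6545
D_KL(P||Q) = 0.3927 nats

D_KL(P||Q) = 0.3927 ≥ 0 ✓

This non-negativity is a fundamental property: relative entropy cannot be negative because it measures how different Q is from P.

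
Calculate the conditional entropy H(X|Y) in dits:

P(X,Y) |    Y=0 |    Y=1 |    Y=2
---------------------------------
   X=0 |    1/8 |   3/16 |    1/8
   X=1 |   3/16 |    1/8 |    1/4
0.2863 dits

Using the chain rule: H(X|Y) = H(X,Y) - H(Y)

First, compute H(X,Y) = 0.7618 dits

Marginal P(Y) = (5/16, 5/16, 3/8)
H(Y) = 0.4755 dits

H(X|Y) = H(X,Y) - H(Y) = 0.7618 - 0.4755 = 0.2863 dits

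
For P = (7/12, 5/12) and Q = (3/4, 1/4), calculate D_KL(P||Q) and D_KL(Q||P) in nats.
D_KL(P||Q) = 0.0662, D_KL(Q||P) = 0.0608

KL divergence is not symmetric: D_KL(P||Q) ≠ D_KL(Q||P) in general.

D_KL(P||Q) = 0.0662 nats
D_KL(Q||P) = 0.0608 nats

No, they are not equal!

This asymmetry is why KL divergence is not a true distance metric.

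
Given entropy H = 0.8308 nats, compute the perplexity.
2.2952

Perplexity is e^H (or exp(H) for natural log).

H = 0.8308 nats
Perplexity = e^0.8308 = 2.2952

Interpretation: The model's uncertainty is equivalent to choosing uniformly among 2.3 options.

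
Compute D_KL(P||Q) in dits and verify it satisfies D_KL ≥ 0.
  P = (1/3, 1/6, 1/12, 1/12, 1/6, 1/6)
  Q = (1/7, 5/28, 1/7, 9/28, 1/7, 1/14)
0.1218 dits

KL divergence satisfies the Gibbs inequality: D_KL(P||Q) ≥ 0 for all distributions P, Q.

D_KL(P||Q) = Σ p(x) log(p(x)/q(x))
Term by term:
  x=0: 1/3 × log_10[(1/3)/(1/7)] = 0.1227
  x=1: 1/6 × log_10[(1/6)/(5/28)] = -0.0050
  x=2: 1/12 × log_10[(1/12)/(1/7)] = -0.0195
  x=3: 1/12 × log_10[(1/12)/(9/28)] = -0.0489
  x=4: 1/6 × log_10[(1/6)/(1/7)] = 0.0112
  x=5: 1/6 × log_10[(1/6)/(1/14)] = 0.0613
D_KL(P||Q) = 0.1218 dits

D_KL(P||Q) = 0.1218 ≥ 0 ✓

This non-negativity is a fundamental property: relative entropy cannot be negative because it measures how different Q is from P.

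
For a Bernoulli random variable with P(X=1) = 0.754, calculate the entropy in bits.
0.8049 bits

The binary entropy function is:
H(p) = -p log(p) - (1-p) log(1-p)

H(0.754) = -0.754 × log_2(0.754) - 0.246 × log_2(0.246)
H(0.754) = 0.8049 bits

Note: Binary entropy is maximized at p=0.5 (H=1 bit) and minimized at p=0 or p=1 (H=0).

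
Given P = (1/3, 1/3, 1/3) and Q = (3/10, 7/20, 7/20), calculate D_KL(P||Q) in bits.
0.0037 bits

KL divergence: D_KL(P||Q) = Σ p(x) log(p(x)/q(x))

Computing term by term:
  x=0: 1/3 × log_2[(1/3)/(3/10)] = 1/3 × 0.1520 = 0.0507
  x=1: 1/3 × log_2[(1/3)/(7/20)] = 1/3 × -0.0704 = -0.0235
  x=2: 1/3 × log_2[(1/3)/(7/20)] = 1/3 × -0.0704 = -0.0235

D_KL(P||Q) = 0.0037 bits

Note: KL divergence is always non-negative and equals 0 iff P = Q.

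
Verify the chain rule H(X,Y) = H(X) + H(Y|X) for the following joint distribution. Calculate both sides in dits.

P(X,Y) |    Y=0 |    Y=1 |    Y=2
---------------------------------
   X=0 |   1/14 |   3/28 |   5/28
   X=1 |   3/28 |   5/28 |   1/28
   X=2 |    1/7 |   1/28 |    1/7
H(X,Y) = 0.9018, H(X) = 0.4766, H(Y|X) = 0.4252 (all in dits)

Chain rule: H(X,Y) = H(X) + H(Y|X)

Left side — joint entropy directly:
H(X,Y) = -Σ p(x,y) log p(x,y) = 0.9018 dits

Right side — compute H(Y|X) from the conditional distributions:
P(X) = (5/14, 9/28, 9/28), so H(X) = 0.4766 dits
H(Y|X) = Σ_x P(X=x) · H(Y|X=x):
  P(Y|X=0) = (1/5, 3/10, 1/2), H(Y|X=0) = 0.4472, weight P(X=0) = 5/14
  P(Y|X=1) = (1/3, 5/9, 1/9), H(Y|X=1) = 0.4069, weight P(X=1) = 9/28
  P(Y|X=2) = (4/9, 1/9, 4/9), H(Y|X=2) = 0.4191, weight P(X=2) = 9/28
H(Y|X) = 0.4252 dits

H(X) + H(Y|X) = 0.4766 + 0.4252 = 0.9018 dits

Both sides equal 0.9018 dits. ✓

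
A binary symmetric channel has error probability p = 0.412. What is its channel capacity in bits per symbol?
0.0225 bits

For a binary symmetric channel (BSC) with error probability p:
Capacity C = 1 - H(p) bits per symbol

where H(p) = -p log₂(p) - (1-p) log₂(1-p) is the binary entropy function.

H(0.412) = 0.9775 bits
C = 1 - 0.9775 = 0.0225 bits per symbol

This means we can reliably transmit up to 0.0225 bits of information per channel use.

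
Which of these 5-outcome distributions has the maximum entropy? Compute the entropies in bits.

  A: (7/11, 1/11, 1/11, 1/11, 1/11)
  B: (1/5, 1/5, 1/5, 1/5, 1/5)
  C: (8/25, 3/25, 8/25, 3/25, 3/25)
B

For a discrete distribution over n outcomes, entropy is maximized by the uniform distribution.

Computing entropies:
H(A) = 1.6729 bits
H(B) = 2.3219 bits
H(C) = 2.1533 bits

The uniform distribution (where all probabilities equal 1/5) achieves the maximum entropy of log_2(5) = 2.3219 bits.

Distribution B has the highest entropy.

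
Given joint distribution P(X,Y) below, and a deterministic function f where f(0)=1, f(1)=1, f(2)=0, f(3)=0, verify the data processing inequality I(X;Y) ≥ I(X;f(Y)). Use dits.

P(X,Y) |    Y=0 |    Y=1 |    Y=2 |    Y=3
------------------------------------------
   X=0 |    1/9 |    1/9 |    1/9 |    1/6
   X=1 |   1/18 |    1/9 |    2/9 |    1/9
I(X;Y) = 0.0147, I(X;f(Y)) = 0.0028, inequality holds: 0.0147 ≥ 0.0028

Data Processing Inequality: For any Markov chain X → Y → Z, we have I(X;Y) ≥ I(X;Z).

Here Z = f(Y) is a deterministic function of Y, forming X → Y → Z.

Original I(X;Y) = 0.0147 dits

After applying f:
P(X,Z) where Z=f(Y):
- P(X,Z=0) = P(X,Y=2) + P(X,Y=3)
- P(X,Z=1) = P(X,Y=0) + P(X,Y=1)

I(X;Z) = I(X;f(Y)) = 0.0028 dits

Verification: 0.0147 ≥ 0.0028 ✓

Information cannot be created by processing; the function f can only lose information about X.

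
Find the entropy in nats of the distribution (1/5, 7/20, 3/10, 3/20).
1.3351 nats

Shannon entropy is H(X) = -Σ p(x) log p(x).

For P = (1/5, 7/20, 3/10, 3/20):
H = -1/5 × log_e(1/5) -7/20 × log_e(7/20) -3/10 × log_e(3/10) -3/20 × log_e(3/20)
H = 1.3351 nats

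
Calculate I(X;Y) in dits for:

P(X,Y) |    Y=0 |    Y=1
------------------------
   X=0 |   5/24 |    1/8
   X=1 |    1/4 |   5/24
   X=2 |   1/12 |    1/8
0.0057 dits

Mutual information: I(X;Y) = H(X) + H(Y) - H(X,Y)

Marginals:
P(X) = (1/3, 11/24, 5/24), H(X) = 0.4563 dits
P(Y) = (13/24, 11/24), H(Y) = 0.2995 dits

Joint entropy: H(X,Y) = 0.7501 dits

I(X;Y) = 0.4563 + 0.2995 - 0.7501 = 0.0057 dits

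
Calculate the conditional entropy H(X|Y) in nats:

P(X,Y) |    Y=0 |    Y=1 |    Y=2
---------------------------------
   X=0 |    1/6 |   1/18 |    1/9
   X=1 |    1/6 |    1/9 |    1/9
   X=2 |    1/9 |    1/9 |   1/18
1.0670 nats

Using the chain rule: H(X|Y) = H(X,Y) - H(Y)

First, compute H(X,Y) = 2.1391 nats

Marginal P(Y) = (4/9, 5/18, 5/18)
H(Y) = 1.0720 nats

H(X|Y) = H(X,Y) - H(Y) = 2.1391 - 1.0720 = 1.0670 nats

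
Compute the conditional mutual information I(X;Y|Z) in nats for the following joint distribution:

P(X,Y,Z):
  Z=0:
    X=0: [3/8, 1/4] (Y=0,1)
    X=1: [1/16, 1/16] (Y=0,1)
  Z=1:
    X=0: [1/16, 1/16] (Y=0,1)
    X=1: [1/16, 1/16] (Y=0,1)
0.0021 nats

Conditional mutual information: I(X;Y|Z) = H(X|Z) + H(Y|Z) - H(X,Y|Z)

H(Z) = 0.5623
H(X,Z) = 1.0735 → H(X|Z) = 0.5112
H(Y,Z) = 1.2450 → H(Y|Z) = 0.6827
H(X,Y,Z) = 1.7541 → H(X,Y|Z) = 1.1918

I(X;Y|Z) = 0.5112 + 0.6827 - 1.1918 = 0.0021 nats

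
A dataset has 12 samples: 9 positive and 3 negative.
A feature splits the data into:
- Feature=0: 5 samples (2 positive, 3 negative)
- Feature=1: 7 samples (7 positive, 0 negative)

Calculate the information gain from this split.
0.4067 bits

Information Gain = H(Y) - H(Y|Feature)

Before split:
P(positive) = 9/12 = 0.7500
H(Y) = 0.8113 bits

After split:
Feature=0: H = 0.9710 bits (weight = 5/12)
Feature=1: H = 0.0000 bits (weight = 7/12)
H(Y|Feature) = (5/12)×0.9710 + (7/12)×0.0000 = 0.4046 bits

Information Gain = 0.8113 - 0.4046 = 0.4067 bits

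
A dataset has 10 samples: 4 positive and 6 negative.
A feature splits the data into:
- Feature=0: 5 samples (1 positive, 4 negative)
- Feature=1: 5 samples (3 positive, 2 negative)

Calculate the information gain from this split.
0.1245 bits

Information Gain = H(Y) - H(Y|Feature)

Before split:
P(positive) = 4/10 = 0.4000
H(Y) = 0.9710 bits

After split:
Feature=0: H = 0.7219 bits (weight = 5/10)
Feature=1: H = 0.9710 bits (weight = 5/10)
H(Y|Feature) = (5/10)×0.7219 + (5/10)×0.9710 = 0.8464 bits

Information Gain = 0.9710 - 0.8464 = 0.1245 bits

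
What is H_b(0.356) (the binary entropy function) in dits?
0.2828 dits

The binary entropy function is:
H(p) = -p log(p) - (1-p) log(1-p)

H(0.356) = -0.356 × log_10(0.356) - 0.644 × log_10(0.644)
H(0.356) = 0.2828 dits

Note: Binary entropy is maximized at p=0.5 (H=1 bit) and minimized at p=0 or p=1 (H=0).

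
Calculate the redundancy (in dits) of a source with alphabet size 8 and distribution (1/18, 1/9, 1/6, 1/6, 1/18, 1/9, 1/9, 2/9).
0.0410 dits

Redundancy measures how far a source is from maximum entropy:
R = H_max - H(X)

Maximum entropy for 8 symbols: H_max = log_10(8) = 0.9031 dits
Actual entropy: H(X) = 0.8621 dits
Redundancy: R = 0.9031 - 0.8621 = 0.0410 dits

This redundancy represents potential for compression: the source could be compressed by 0.0410 dits per symbol.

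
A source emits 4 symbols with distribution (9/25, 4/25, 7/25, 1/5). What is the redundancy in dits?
0.0204 dits

Redundancy measures how far a source is from maximum entropy:
R = H_max - H(X)

Maximum entropy for 4 symbols: H_max = log_10(4) = 0.6021 dits
Actual entropy: H(X) = 0.5817 dits
Redundancy: R = 0.6021 - 0.5817 = 0.0204 dits

This redundancy represents potential for compression: the source could be compressed by 0.0204 dits per symbol.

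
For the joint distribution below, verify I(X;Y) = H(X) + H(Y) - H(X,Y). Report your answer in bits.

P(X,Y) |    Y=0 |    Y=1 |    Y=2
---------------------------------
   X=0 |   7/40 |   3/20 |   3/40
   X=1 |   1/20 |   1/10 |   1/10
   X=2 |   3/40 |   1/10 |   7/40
I(X;Y) = 0.0763 bits

Mutual information has multiple equivalent forms:
- I(X;Y) = H(X) - H(X|Y)
- I(X;Y) = H(Y) - H(Y|X)
- I(X;Y) = H(X) + H(Y) - H(X,Y)

Computing all quantities:
H(X) = 1.5589, H(Y) = 1.5813, H(X,Y) = 3.0639
H(X|Y) = 1.4826, H(Y|X) = 1.5050

Verification:
H(X) - H(X|Y) = 1.5589 - 1.4826 = 0.0763
H(Y) - H(Y|X) = 1.5813 - 1.5050 = 0.0763
H(X) + H(Y) - H(X,Y) = 1.5589 + 1.5813 - 3.0639 = 0.0763

All forms give I(X;Y) = 0.0763 bits. ✓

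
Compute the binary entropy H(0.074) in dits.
0.1146 dits

The binary entropy function is:
H(p) = -p log(p) - (1-p) log(1-p)

H(0.074) = -0.074 × log_10(0.074) - 0.926 × log_10(0.926)
H(0.074) = 0.1146 dits

Note: Binary entropy is maximized at p=0.5 (H=1 bit) and minimized at p=0 or p=1 (H=0).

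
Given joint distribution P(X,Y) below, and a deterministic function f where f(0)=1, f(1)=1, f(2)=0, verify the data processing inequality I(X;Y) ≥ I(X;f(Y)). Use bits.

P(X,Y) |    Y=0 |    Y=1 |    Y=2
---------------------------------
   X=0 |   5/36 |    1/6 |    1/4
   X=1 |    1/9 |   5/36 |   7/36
I(X;Y) = 0.0002, I(X;f(Y)) = 0.0001, inequality holds: 0.0002 ≥ 0.0001

Data Processing Inequality: For any Markov chain X → Y → Z, we have I(X;Y) ≥ I(X;Z).

Here Z = f(Y) is a deterministic function of Y, forming X → Y → Z.

Original I(X;Y) = 0.0002 bits

After applying f:
P(X,Z) where Z=f(Y):
- P(X,Z=0) = P(X,Y=2)
- P(X,Z=1) = P(X,Y=0) + P(X,Y=1)

I(X;Z) = I(X;f(Y)) = 0.0001 bits

Verification: 0.0002 ≥ 0.0001 ✓

Information cannot be created by processing; the function f can only lose information about X.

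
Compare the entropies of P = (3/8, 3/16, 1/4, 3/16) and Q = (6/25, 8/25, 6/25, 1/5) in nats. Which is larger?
Q

Computing entropies in nats:
H(P) = 1.3421
H(Q) = 1.3715

Distribution Q has higher entropy.

Intuition: The distribution closer to uniform (more spread out) has higher entropy.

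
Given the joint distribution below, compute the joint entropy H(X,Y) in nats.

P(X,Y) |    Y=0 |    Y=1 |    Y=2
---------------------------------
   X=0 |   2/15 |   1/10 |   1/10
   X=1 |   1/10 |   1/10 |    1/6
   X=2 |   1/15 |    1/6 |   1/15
2.1480 nats

Joint entropy is H(X,Y) = -Σ_{x,y} p(x,y) log p(x,y).

Summing over all non-zero entries:
H(X,Y) = -[2/15·log_e(2/15) + 1/10·log_e(1/10) + 1/10·log_e(1/10) + 1/10·log_e(1/10) + 1/10·log_e(1/10) + 1/6·log_e(1/6) + 1/15·log_e(1/15) + 1/6·log_e(1/6) + 1/15·log_e(1/15)]
H(X,Y) = 2.1480 nats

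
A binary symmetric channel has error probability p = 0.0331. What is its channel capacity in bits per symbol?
0.7903 bits

For a binary symmetric channel (BSC) with error probability p:
Capacity C = 1 - H(p) bits per symbol

where H(p) = -p log₂(p) - (1-p) log₂(1-p) is the binary entropy function.

H(0.0331) = 0.2097 bits
C = 1 - 0.2097 = 0.7903 bits per symbol

This means we can reliably transmit up to 0.7903 bits of information per channel use.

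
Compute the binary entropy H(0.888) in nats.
0.3507 nats

The binary entropy function is:
H(p) = -p log(p) - (1-p) log(1-p)

H(0.888) = -0.888 × log_e(0.888) - 0.112 × log_e(0.112)
H(0.888) = 0.3507 nats

Note: Binary entropy is maximized at p=0.5 (H=1 bit) and minimized at p=0 or p=1 (H=0).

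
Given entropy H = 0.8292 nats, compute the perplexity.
2.2915

Perplexity is e^H (or exp(H) for natural log).

H = 0.8292 nats
Perplexity = e^0.8292 = 2.2915

Interpretation: The model's uncertainty is equivalent to choosing uniformly among 2.3 options.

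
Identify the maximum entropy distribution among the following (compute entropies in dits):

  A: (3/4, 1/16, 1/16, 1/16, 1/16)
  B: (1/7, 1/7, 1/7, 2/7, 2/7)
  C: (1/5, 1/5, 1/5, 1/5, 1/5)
C

For a discrete distribution over n outcomes, entropy is maximized by the uniform distribution.

Computing entropies:
H(A) = 0.3947 dits
H(B) = 0.6731 dits
H(C) = 0.6990 dits

The uniform distribution (where all probabilities equal 1/5) achieves the maximum entropy of log_10(5) = 0.6990 dits.

Distribution C has the highest entropy.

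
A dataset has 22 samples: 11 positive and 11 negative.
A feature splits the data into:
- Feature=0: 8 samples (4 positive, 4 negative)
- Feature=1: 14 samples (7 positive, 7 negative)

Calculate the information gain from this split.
0.0000 bits

Information Gain = H(Y) - H(Y|Feature)

Before split:
P(positive) = 11/22 = 0.5000
H(Y) = 1.0000 bits

After split:
Feature=0: H = 1.0000 bits (weight = 8/22)
Feature=1: H = 1.0000 bits (weight = 14/22)
H(Y|Feature) = (8/22)×1.0000 + (14/22)×1.0000 = 1.0000 bits

Information Gain = 1.0000 - 1.0000 = 0.0000 bits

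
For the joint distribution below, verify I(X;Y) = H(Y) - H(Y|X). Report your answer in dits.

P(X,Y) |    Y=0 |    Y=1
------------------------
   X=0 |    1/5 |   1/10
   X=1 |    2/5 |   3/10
I(X;Y) = 0.0017 dits

Mutual information has multiple equivalent forms:
- I(X;Y) = H(X) - H(X|Y)
- I(X;Y) = H(Y) - H(Y|X)
- I(X;Y) = H(X) + H(Y) - H(X,Y)

Computing all quantities:
H(X) = 0.2653, H(Y) = 0.2923, H(X,Y) = 0.5558
H(X|Y) = 0.2635, H(Y|X) = 0.2905

Verification:
H(X) - H(X|Y) = 0.2653 - 0.2635 = 0.0017
H(Y) - H(Y|X) = 0.2923 - 0.2905 = 0.0017
H(X) + H(Y) - H(X,Y) = 0.2653 + 0.2923 - 0.5558 = 0.0017

All forms give I(X;Y) = 0.0017 dits. ✓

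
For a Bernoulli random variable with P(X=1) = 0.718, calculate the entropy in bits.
0.8582 bits

The binary entropy function is:
H(p) = -p log(p) - (1-p) log(1-p)

H(0.718) = -0.718 × log_2(0.718) - 0.282 × log_2(0.282)
H(0.718) = 0.8582 bits

Note: Binary entropy is maximized at p=0.5 (H=1 bit) and minimized at p=0 or p=1 (H=0).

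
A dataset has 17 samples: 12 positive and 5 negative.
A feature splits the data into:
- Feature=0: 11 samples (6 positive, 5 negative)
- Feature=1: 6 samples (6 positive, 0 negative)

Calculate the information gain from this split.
0.2308 bits

Information Gain = H(Y) - H(Y|Feature)

Before split:
P(positive) = 12/17 = 0.7059
H(Y) = 0.8740 bits

After split:
Feature=0: H = 0.9940 bits (weight = 11/17)
Feature=1: H = 0.0000 bits (weight = 6/17)
H(Y|Feature) = (11/17)×0.9940 + (6/17)×0.0000 = 0.6432 bits

Information Gain = 0.8740 - 0.6432 = 0.2308 bits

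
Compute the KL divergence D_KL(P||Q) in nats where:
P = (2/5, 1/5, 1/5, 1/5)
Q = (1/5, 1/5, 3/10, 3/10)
0.1151 nats

KL divergence: D_KL(P||Q) = Σ p(x) log(p(x)/q(x))

Computing term by term:
  x=0: 2/5 × log_e[(2/5)/(1/5)] = 2/5 × 0.6931 = 0.2773
  x=1: 1/5 × log_e[(1/5)/(1/5)] = 1/5 × 0.0000 = 0.0000
  x=2: 1/5 × log_e[(1/5)/(3/10)] = 1/5 × -0.4055 = -0.0811
  x=3: 1/5 × log_e[(1/5)/(3/10)] = 1/5 × -0.4055 = -0.0811

D_KL(P||Q) = 0.1151 nats

Note: KL divergence is always non-negative and equals 0 iff P = Q.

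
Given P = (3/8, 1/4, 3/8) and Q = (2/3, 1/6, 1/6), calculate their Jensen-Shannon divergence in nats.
0.0454 nats

Jensen-Shannon divergence is:
JSD(P||Q) = 0.5 × D_KL(P||M) + 0.5 × D_KL(Q||M)
where M = 0.5 × (P + Q) is the mixture distribution.

M = 0.5 × (3/8, 1/4, 3/8) + 0.5 × (2/3, 1/6, 1/6) = (0.520833, 5/24, 0.270833)

D_KL(P||M) = 0.0444 nats
D_KL(Q||M) = 0.0465 nats

JSD(P||Q) = 0.5 × 0.0444 + 0.5 × 0.0465 = 0.0454 nats

Unlike KL divergence, JSD is symmetric and bounded: 0 ≤ JSD ≤ log(2).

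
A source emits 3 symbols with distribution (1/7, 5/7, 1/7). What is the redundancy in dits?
0.1313 dits

Redundancy measures how far a source is from maximum entropy:
R = H_max - H(X)

Maximum entropy for 3 symbols: H_max = log_10(3) = 0.4771 dits
Actual entropy: H(X) = 0.3458 dits
Redundancy: R = 0.4771 - 0.3458 = 0.1313 dits

This redundancy represents potential for compression: the source could be compressed by 0.1313 dits per symbol.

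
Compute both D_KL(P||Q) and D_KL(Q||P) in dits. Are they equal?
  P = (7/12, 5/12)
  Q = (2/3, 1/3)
D_KL(P||Q) = 0.0066, D_KL(Q||P) = 0.0064

KL divergence is not symmetric: D_KL(P||Q) ≠ D_KL(Q||P) in general.

D_KL(P||Q) = 0.0066 dits
D_KL(Q||P) = 0.0064 dits

No, they are not equal!

This asymmetry is why KL divergence is not a true distance metric.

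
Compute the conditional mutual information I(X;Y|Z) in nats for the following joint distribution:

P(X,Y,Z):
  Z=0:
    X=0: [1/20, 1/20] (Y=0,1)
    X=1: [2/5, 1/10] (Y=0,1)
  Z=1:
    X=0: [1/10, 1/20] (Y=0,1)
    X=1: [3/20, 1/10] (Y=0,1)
0.0188 nats

Conditional mutual information: I(X;Y|Z) = H(X|Z) + H(Y|Z) - H(X,Y|Z)

H(Z) = 0.6730
H(X,Z) = 1.2080 → H(X|Z) = 0.5350
H(Y,Z) = 1.2750 → H(Y|Z) = 0.6020
H(X,Y,Z) = 1.7912 → H(X,Y|Z) = 1.1182

I(X;Y|Z) = 0.5350 + 0.6020 - 1.1182 = 0.0188 nats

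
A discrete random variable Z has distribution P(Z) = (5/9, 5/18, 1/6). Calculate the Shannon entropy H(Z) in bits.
1.4153 bits

Shannon entropy is H(X) = -Σ p(x) log p(x).

For P = (5/9, 5/18, 1/6):
H = -5/9 × log_2(5/9) -5/18 × log_2(5/18) -1/6 × log_2(1/6)
H = 1.4153 bits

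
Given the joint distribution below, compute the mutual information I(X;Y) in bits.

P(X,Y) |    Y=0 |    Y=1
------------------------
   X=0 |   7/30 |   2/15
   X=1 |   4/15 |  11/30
0.0314 bits

Mutual information: I(X;Y) = H(X) + H(Y) - H(X,Y)

Marginals:
P(X) = (11/30, 19/30), H(X) = 0.9481 bits
P(Y) = (1/2, 1/2), H(Y) = 1.0000 bits

Joint entropy: H(X,Y) = 1.9167 bits

I(X;Y) = 0.9481 + 1.0000 - 1.9167 = 0.0314 bits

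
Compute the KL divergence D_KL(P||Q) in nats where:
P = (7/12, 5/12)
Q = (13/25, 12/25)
0.0081 nats

KL divergence: D_KL(P||Q) = Σ p(x) log(p(x)/q(x))

Computing term by term:
  x=0: 7/12 × log_e[(7/12)/(13/25)] = 7/12 × 0.1149 = 0.0670
  x=1: 5/12 × log_e[(5/12)/(12/25)] = 5/12 × -0.1415 = -0.0590

D_KL(P||Q) = 0.0081 nats

Note: KL divergence is always non-negative and equals 0 iff P = Q.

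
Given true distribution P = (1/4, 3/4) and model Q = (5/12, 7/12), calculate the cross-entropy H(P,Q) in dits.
0.2706 dits

Cross-entropy: H(P,Q) = -Σ p(x) log q(x)

Alternatively: H(P,Q) = H(P) + D_KL(P||Q)
H(P) = 0.2442 dits
D_KL(P||Q) = 0.0264 dits

H(P,Q) = 0.2442 + 0.0264 = 0.2706 dits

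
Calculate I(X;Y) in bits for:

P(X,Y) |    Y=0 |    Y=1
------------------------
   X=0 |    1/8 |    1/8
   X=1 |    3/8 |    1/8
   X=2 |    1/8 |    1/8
0.0488 bits

Mutual information: I(X;Y) = H(X) + H(Y) - H(X,Y)

Marginals:
P(X) = (1/4, 1/2, 1/4), H(X) = 1.5000 bits
P(Y) = (5/8, 3/8), H(Y) = 0.9544 bits

Joint entropy: H(X,Y) = 2.4056 bits

I(X;Y) = 1.5000 + 0.9544 - 2.4056 = 0.0488 bits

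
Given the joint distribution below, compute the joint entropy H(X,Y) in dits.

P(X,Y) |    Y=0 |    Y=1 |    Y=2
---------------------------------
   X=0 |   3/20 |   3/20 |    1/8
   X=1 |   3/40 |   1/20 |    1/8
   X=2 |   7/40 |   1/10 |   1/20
0.9199 dits

Joint entropy is H(X,Y) = -Σ_{x,y} p(x,y) log p(x,y).

Summing over all non-zero entries:
H(X,Y) = -[3/20·log_10(3/20) + 3/20·log_10(3/20) + 1/8·log_10(1/8) + 3/40·log_10(3/40) + 1/20·log_10(1/20) + 1/8·log_10(1/8) + 7/40·log_10(7/40) + 1/10·log_10(1/10) + 1/20·log_10(1/20)]
H(X,Y) = 0.9199 dits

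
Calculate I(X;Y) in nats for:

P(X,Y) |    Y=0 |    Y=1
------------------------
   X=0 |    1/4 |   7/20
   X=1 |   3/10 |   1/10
0.0557 nats

Mutual information: I(X;Y) = H(X) + H(Y) - H(X,Y)

Marginals:
P(X) = (3/5, 2/5), H(X) = 0.6730 nats
P(Y) = (11/20, 9/20), H(Y) = 0.6881 nats

Joint entropy: H(X,Y) = 1.3055 nats

I(X;Y) = 0.6730 + 0.6881 - 1.3055 = 0.0557 nats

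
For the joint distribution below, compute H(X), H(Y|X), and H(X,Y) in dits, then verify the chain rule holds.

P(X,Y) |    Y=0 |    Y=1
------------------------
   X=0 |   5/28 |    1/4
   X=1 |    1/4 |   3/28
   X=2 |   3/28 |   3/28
H(X,Y) = 0.7464, H(X) = 0.4608, H(Y|X) = 0.2857 (all in dits)

Chain rule: H(X,Y) = H(X) + H(Y|X)

Left side — joint entropy directly:
H(X,Y) = -Σ p(x,y) log p(x,y) = 0.7464 dits

Right side — compute H(Y|X) from the conditional distributions:
P(X) = (3/7, 5/14, 3/14), so H(X) = 0.4608 dits
H(Y|X) = Σ_x P(X=x) · H(Y|X=x):
  P(Y|X=0) = (5/12, 7/12), H(Y|X=0) = 0.2950, weight P(X=0) = 3/7
  P(Y|X=1) = (7/10, 3/10), H(Y|X=1) = 0.2653, weight P(X=1) = 5/14
  P(Y|X=2) = (1/2, 1/2), H(Y|X=2) = 0.3010, weight P(X=2) = 3/14
H(Y|X) = 0.2857 dits

H(X) + H(Y|X) = 0.4608 + 0.2857 = 0.7464 dits

Both sides equal 0.7464 dits. ✓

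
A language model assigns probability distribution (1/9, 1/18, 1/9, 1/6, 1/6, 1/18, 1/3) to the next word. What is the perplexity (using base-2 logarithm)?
5.8878

Perplexity is 2^H (or exp(H) for natural log).

First, H = -Σ p log p = 2.5577 bits
Perplexity = 2^2.5577 = 5.8878

Interpretation: The model's uncertainty is equivalent to choosing uniformly among 5.9 options.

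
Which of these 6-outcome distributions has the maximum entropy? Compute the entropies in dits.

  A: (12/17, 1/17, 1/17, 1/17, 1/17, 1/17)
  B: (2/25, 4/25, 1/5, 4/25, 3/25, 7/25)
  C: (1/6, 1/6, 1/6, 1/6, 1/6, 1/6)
C

For a discrete distribution over n outcomes, entropy is maximized by the uniform distribution.

Computing entropies:
H(A) = 0.4687 dits
H(B) = 0.7475 dits
H(C) = 0.7782 dits

The uniform distribution (where all probabilities equal 1/6) achieves the maximum entropy of log_10(6) = 0.7782 dits.

Distribution C has the highest entropy.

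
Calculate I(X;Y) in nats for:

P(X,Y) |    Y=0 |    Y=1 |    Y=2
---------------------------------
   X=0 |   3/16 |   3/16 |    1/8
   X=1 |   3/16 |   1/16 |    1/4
0.0539 nats

Mutual information: I(X;Y) = H(X) + H(Y) - H(X,Y)

Marginals:
P(X) = (1/2, 1/2), H(X) = 0.6931 nats
P(Y) = (3/8, 1/4, 3/8), H(Y) = 1.0822 nats

Joint entropy: H(X,Y) = 1.7214 nats

I(X;Y) = 0.6931 + 1.0822 - 1.7214 = 0.0539 nats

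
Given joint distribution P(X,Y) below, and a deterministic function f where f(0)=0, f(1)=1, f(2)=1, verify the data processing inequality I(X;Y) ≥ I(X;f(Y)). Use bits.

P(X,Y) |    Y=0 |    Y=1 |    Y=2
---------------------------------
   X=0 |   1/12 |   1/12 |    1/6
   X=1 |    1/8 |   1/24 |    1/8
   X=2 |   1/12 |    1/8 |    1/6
I(X;Y) = 0.0378, I(X;f(Y)) = 0.0265, inequality holds: 0.0378 ≥ 0.0265

Data Processing Inequality: For any Markov chain X → Y → Z, we have I(X;Y) ≥ I(X;Z).

Here Z = f(Y) is a deterministic function of Y, forming X → Y → Z.

Original I(X;Y) = 0.0378 bits

After applying f:
P(X,Z) where Z=f(Y):
- P(X,Z=0) = P(X,Y=0)
- P(X,Z=1) = P(X,Y=1) + P(X,Y=2)

I(X;Z) = I(X;f(Y)) = 0.0265 bits

Verification: 0.0378 ≥ 0.0265 ✓

Information cannot be created by processing; the function f can only lose information about X.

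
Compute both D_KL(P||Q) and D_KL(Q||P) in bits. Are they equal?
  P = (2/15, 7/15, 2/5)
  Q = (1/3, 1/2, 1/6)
D_KL(P||Q) = 0.2825, D_KL(Q||P) = 0.2799

KL divergence is not symmetric: D_KL(P||Q) ≠ D_KL(Q||P) in general.

D_KL(P||Q) = 0.2825 bits
D_KL(Q||P) = 0.2799 bits

No, they are not equal!

This asymmetry is why KL divergence is not a true distance metric.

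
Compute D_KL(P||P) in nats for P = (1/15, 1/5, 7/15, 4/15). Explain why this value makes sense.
0.0000 nats

KL divergence satisfies the Gibbs inequality: D_KL(P||Q) ≥ 0 for all distributions P, Q.

D_KL(P||Q) = Σ p(x) log(p(x)/q(x))
Each term is p(x) × log_e(p(x)/p(x)) = p(x) × log_e(1) = 0, so the sum is 0.
D_KL(P||Q) = 0.0000 nats

When P = Q, the KL divergence is exactly 0, as there is no 'divergence' between identical distributions.

This non-negativity is a fundamental property: relative entropy cannot be negative because it measures how different Q is from P.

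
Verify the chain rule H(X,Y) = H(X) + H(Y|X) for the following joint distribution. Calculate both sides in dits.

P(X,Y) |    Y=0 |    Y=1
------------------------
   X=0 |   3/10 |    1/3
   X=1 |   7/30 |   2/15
H(X,Y) = 0.5801, H(X) = 0.2854, H(Y|X) = 0.2947 (all in dits)

Chain rule: H(X,Y) = H(X) + H(Y|X)

Left side — joint entropy directly:
H(X,Y) = -Σ p(x,y) log p(x,y) = 0.5801 dits

Right side — compute H(Y|X) from the conditional distributions:
P(X) = (19/30, 11/30), so H(X) = 0.2854 dits
H(Y|X) = Σ_x P(X=x) · H(Y|X=x):
  P(Y|X=0) = (9/19, 10/19), H(Y|X=0) = 0.3004, weight P(X=0) = 19/30
  P(Y|X=1) = (7/11, 4/11), H(Y|X=1) = 0.2847, weight P(X=1) = 11/30
H(Y|X) = 0.2947 dits

H(X) + H(Y|X) = 0.2854 + 0.2947 = 0.5801 dits

Both sides equal 0.5801 dits. ✓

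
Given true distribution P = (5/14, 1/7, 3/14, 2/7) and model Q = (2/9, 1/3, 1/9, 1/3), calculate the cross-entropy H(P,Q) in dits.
0.6423 dits

Cross-entropy: H(P,Q) = -Σ p(x) log q(x)

Alternatively: H(P,Q) = H(P) + D_KL(P||Q)
H(P) = 0.5792 dits
D_KL(P||Q) = 0.0630 dits

H(P,Q) = 0.5792 + 0.0630 = 0.6423 dits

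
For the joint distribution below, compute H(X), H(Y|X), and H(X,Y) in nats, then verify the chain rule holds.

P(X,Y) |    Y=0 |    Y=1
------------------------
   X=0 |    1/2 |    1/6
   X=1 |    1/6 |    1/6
H(X,Y) = 1.2425, H(X) = 0.6365, H(Y|X) = 0.6059 (all in nats)

Chain rule: H(X,Y) = H(X) + H(Y|X)

Left side — joint entropy directly:
H(X,Y) = -Σ p(x,y) log p(x,y) = 1.2425 nats

Right side — compute H(Y|X) from the conditional distributions:
P(X) = (2/3, 1/3), so H(X) = 0.6365 nats
H(Y|X) = Σ_x P(X=x) · H(Y|X=x):
  P(Y|X=0) = (3/4, 1/4), H(Y|X=0) = 0.5623, weight P(X=0) = 2/3
  P(Y|X=1) = (1/2, 1/2), H(Y|X=1) = 0.6931, weight P(X=1) = 1/3
H(Y|X) = 0.6059 nats

H(X) + H(Y|X) = 0.6365 + 0.6059 = 1.2425 nats

Both sides equal 1.2425 nats. ✓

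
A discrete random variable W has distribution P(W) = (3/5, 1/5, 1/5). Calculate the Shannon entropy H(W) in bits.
1.3710 bits

Shannon entropy is H(X) = -Σ p(x) log p(x).

For P = (3/5, 1/5, 1/5):
H = -3/5 × log_2(3/5) -1/5 × log_2(1/5) -1/5 × log_2(1/5)
H = 1.3710 bits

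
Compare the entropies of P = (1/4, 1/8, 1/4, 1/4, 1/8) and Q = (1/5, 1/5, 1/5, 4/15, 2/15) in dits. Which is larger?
Q

Computing entropies in dits:
H(P) = 0.6773
H(Q) = 0.6891

Distribution Q has higher entropy.

Intuition: The distribution closer to uniform (more spread out) has higher entropy.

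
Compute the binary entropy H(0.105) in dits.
0.1459 dits

The binary entropy function is:
H(p) = -p log(p) - (1-p) log(1-p)

H(0.105) = -0.105 × log_10(0.105) - 0.895 × log_10(0.895)
H(0.105) = 0.1459 dits

Note: Binary entropy is maximized at p=0.5 (H=1 bit) and minimized at p=0 or p=1 (H=0).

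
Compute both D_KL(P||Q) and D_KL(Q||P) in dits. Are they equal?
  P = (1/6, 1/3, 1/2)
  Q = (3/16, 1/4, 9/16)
D_KL(P||Q) = 0.0075, D_KL(Q||P) = 0.0071

KL divergence is not symmetric: D_KL(P||Q) ≠ D_KL(Q||P) in general.

D_KL(P||Q) = 0.0075 dits
D_KL(Q||P) = 0.0071 dits

No, they are not equal!

This asymmetry is why KL divergence is not a true distance metric.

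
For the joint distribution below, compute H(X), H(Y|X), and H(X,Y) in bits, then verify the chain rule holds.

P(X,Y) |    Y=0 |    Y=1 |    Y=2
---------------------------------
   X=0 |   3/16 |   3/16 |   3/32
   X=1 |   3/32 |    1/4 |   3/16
H(X,Y) = 2.4988, H(X) = 0.9972, H(Y|X) = 1.5016 (all in bits)

Chain rule: H(X,Y) = H(X) + H(Y|X)

Left side — joint entropy directly:
H(X,Y) = -Σ p(x,y) log p(x,y) = 2.4988 bits

Right side — compute H(Y|X) from the conditional distributions:
P(X) = (15/32, 17/32), so H(X) = 0.9972 bits
H(Y|X) = Σ_x P(X=x) · H(Y|X=x):
  P(Y|X=0) = (2/5, 2/5, 1/5), H(Y|X=0) = 1.5219, weight P(X=0) = 15/32
  P(Y|X=1) = (3/17, 8/17, 6/17), H(Y|X=1) = 1.4837, weight P(X=1) = 17/32
H(Y|X) = 1.5016 bits

H(X) + H(Y|X) = 0.9972 + 1.5016 = 2.4988 bits

Both sides equal 2.4988 bits. ✓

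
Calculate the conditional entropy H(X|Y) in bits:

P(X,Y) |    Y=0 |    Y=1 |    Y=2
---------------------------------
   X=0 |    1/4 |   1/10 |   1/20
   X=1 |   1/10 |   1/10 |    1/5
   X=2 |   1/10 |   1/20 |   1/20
1.4020 bits

Using the chain rule: H(X|Y) = H(X,Y) - H(Y)

First, compute H(X,Y) = 2.9414 bits

Marginal P(Y) = (9/20, 1/4, 3/10)
H(Y) = 1.5395 bits

H(X|Y) = H(X,Y) - H(Y) = 2.9414 - 1.5395 = 1.4020 bits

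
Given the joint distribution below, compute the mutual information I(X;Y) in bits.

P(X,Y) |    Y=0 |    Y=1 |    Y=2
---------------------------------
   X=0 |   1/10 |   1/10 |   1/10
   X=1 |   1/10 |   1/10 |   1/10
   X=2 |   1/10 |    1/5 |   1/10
0.0200 bits

Mutual information: I(X;Y) = H(X) + H(Y) - H(X,Y)

Marginals:
P(X) = (3/10, 3/10, 2/5), H(X) = 1.5710 bits
P(Y) = (3/10, 2/5, 3/10), H(Y) = 1.5710 bits

Joint entropy: H(X,Y) = 3.1219 bits

I(X;Y) = 1.5710 + 1.5710 - 3.1219 = 0.0200 bits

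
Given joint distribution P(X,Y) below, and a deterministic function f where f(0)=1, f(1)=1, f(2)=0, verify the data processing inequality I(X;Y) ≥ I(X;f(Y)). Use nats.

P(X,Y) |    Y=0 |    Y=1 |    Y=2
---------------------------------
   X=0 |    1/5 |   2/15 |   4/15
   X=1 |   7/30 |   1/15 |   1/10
I(X;Y) = 0.0318, I(X;f(Y)) = 0.0200, inequality holds: 0.0318 ≥ 0.0200

Data Processing Inequality: For any Markov chain X → Y → Z, we have I(X;Y) ≥ I(X;Z).

Here Z = f(Y) is a deterministic function of Y, forming X → Y → Z.

Original I(X;Y) = 0.0318 nats

After applying f:
P(X,Z) where Z=f(Y):
- P(X,Z=0) = P(X,Y=2)
- P(X,Z=1) = P(X,Y=0) + P(X,Y=1)

I(X;Z) = I(X;f(Y)) = 0.0200 nats

Verification: 0.0318 ≥ 0.0200 ✓

Information cannot be created by processing; the function f can only lose information about X.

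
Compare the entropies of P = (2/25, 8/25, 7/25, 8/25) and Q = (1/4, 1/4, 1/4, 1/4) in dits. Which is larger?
Q

Computing entropies in dits:
H(P) = 0.5593
H(Q) = 0.6021

Distribution Q has higher entropy.

Intuition: The distribution closer to uniform (more spread out) has higher entropy.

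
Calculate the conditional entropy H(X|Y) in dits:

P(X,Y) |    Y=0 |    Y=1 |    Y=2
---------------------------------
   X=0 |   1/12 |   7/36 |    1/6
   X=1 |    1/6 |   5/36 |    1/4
0.2892 dits

Using the chain rule: H(X|Y) = H(X,Y) - H(Y)

First, compute H(X,Y) = 0.7572 dits

Marginal P(Y) = (1/4, 1/3, 5/12)
H(Y) = 0.4680 dits

H(X|Y) = H(X,Y) - H(Y) = 0.7572 - 0.4680 = 0.2892 dits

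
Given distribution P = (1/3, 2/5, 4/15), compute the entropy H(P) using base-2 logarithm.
1.5656 bits

Shannon entropy is H(X) = -Σ p(x) log p(x).

For P = (1/3, 2/5, 4/15):
H = -1/3 × log_2(1/3) -2/5 × log_2(2/5) -4/15 × log_2(4/15)
H = 1.5656 bits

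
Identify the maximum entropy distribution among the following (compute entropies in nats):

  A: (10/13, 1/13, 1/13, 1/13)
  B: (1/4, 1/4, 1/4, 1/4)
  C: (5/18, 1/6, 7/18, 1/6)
B

For a discrete distribution over n outcomes, entropy is maximized by the uniform distribution.

Computing entropies:
H(A) = 0.7937 nats
H(B) = 1.3863 nats
H(C) = 1.3204 nats

The uniform distribution (where all probabilities equal 1/4) achieves the maximum entropy of log_e(4) = 1.3863 nats.

Distribution B has the highest entropy.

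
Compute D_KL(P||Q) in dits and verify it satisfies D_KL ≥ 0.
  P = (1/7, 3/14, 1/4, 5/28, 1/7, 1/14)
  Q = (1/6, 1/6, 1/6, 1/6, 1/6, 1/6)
0.0273 dits

KL divergence satisfies the Gibbs inequality: D_KL(P||Q) ≥ 0 for all distributions P, Q.

D_KL(P||Q) = Σ p(x) log(p(x)/q(x))
Term by term:
  x=0: 1/7 × log_10[(1/7)/(1/6)] = -0.0096
  x=1: 3/14 × log_10[(3/14)/(1/6)] = 0.0234
  x=2: 1/4 × log_10[(1/4)/(1/6)] = 0.0440
  x=3: 5/28 × log_10[(5/28)/(1/6)] = 0.0054
  x=4: 1/7 × log_10[(1/7)/(1/6)] = -0.0096
  x=5: 1/14 × log_10[(1/14)/(1/6)] = -0.0263
D_KL(P||Q) = 0.0273 dits

D_KL(P||Q) = 0.0273 ≥ 0 ✓

This non-negativity is a fundamental property: relative entropy cannot be negative because it measures how different Q is from P.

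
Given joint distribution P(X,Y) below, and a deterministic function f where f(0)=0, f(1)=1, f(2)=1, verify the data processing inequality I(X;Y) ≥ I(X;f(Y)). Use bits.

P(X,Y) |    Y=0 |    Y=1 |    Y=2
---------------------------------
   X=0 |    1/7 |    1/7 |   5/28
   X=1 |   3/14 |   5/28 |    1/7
I(X;Y) = 0.0124, I(X;f(Y)) = 0.0067, inequality holds: 0.0124 ≥ 0.0067

Data Processing Inequality: For any Markov chain X → Y → Z, we have I(X;Y) ≥ I(X;Z).

Here Z = f(Y) is a deterministic function of Y, forming X → Y → Z.

Original I(X;Y) = 0.0124 bits

After applying f:
P(X,Z) where Z=f(Y):
- P(X,Z=0) = P(X,Y=0)
- P(X,Z=1) = P(X,Y=1) + P(X,Y=2)

I(X;Z) = I(X;f(Y)) = 0.0067 bits

Verification: 0.0124 ≥ 0.0067 ✓

Information cannot be created by processing; the function f can only lose information about X.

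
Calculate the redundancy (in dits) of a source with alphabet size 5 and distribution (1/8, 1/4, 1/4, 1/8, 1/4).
0.0217 dits

Redundancy measures how far a source is from maximum entropy:
R = H_max - H(X)

Maximum entropy for 5 symbols: H_max = log_10(5) = 0.6990 dits
Actual entropy: H(X) = 0.6773 dits
Redundancy: R = 0.6990 - 0.6773 = 0.0217 dits

This redundancy represents potential for compression: the source could be compressed by 0.0217 dits per symbol.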